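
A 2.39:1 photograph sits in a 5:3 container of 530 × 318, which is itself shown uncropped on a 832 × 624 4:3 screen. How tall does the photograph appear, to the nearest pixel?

348 px

First fit — 2.39:1 into 530×318 spans the width: 530.00 × 221.76.
The 5:3 canvas is width-limited in 832×624, giving 832.00 × 499.20; scale factor 1.5698.
The photograph scales with it: height 221.76 × 1.5698 ≈ 348.12.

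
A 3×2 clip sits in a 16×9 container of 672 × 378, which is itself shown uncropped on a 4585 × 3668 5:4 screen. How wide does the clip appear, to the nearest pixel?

First fit — 3×2 into 672×378 spans the height: 567.00 × 378.00.
Second fit — the 16×9 canvas into 4585×3668 spans the width: 4585.00 × 2579.06 (×6.8229 from 672×378).
The clip scales with it: width 567.00 × 6.8229 ≈ 3868.59.

3869 px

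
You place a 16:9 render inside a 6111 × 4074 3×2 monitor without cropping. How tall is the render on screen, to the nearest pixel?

3437 px

16:9 is wider than 3×2, so it spans the full width.
Content height = 6111 × 9/16 ≈ 3437.44 px.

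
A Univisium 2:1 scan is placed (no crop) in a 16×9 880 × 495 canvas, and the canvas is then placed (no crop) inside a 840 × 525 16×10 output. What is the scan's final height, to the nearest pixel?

Univisium 2:1 in 880×495: fills the width, so the scan is 880.00 × 440.00.
16×9 in 840×525: fills the width, so the intermediate becomes 840.00 × 472.50 — a scale of ×0.9545.
So the scan's height is 440.00 × 0.9545 ≈ 420.00.

420 px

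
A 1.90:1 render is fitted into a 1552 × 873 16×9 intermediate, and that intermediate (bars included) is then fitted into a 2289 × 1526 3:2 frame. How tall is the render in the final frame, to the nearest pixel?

1205 px

1.90:1 in 1552×873: fills the width, so the render is 1552.00 × 816.84.
Second fit — the 16×9 canvas into 2289×1526 spans the width: 2289.00 × 1287.56 (×1.4749 from 1552×873).
Applying the same ×1.4749: 816.84 → 1204.74.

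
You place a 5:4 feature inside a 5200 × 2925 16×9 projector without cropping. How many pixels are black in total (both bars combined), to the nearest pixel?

4515469 pixels

5:4 is narrower than 16×9, so it spans the full height.
The feature is 2925 × 5/4 ≈ 3656.2500 px wide.
5200 − 3656.2500 = 1543.7500 px of bars.
Bar area = 1543.7500 × 2925 ≈ 4515469 px.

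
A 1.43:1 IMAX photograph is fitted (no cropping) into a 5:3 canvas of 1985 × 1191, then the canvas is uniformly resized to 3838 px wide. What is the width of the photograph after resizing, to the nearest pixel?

At 1985×1191 the photograph is height-limited, so width = 1191 × 1.430 ≈ 1703.13 px.
Scaling 1985 → 3838 is ×1.9335, so the width becomes 1703.13 × 1.9335 ≈ 3293.00 px.

3293 px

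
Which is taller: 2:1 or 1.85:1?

1.85:1

2 and 1.85; 2 > 1.85. The smaller width-to-height ratio is the taller frame.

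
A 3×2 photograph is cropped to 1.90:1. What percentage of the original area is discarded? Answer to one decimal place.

The width stays; only height is cut (since 1.90:1 is wider than 3×2).
Area ratio = (1.500)/(1.900) = 78.95%; the remaining 21.05% is cropped out.

21.1%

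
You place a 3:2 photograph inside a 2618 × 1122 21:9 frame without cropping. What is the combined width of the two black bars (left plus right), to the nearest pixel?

935 px

Since 1.500 < 2.333, the photograph is height-limited.
Content width = 1122 × 3/2 ≈ 1683.00 px.
Black = 2618 − 1683.00 = 935.00 px.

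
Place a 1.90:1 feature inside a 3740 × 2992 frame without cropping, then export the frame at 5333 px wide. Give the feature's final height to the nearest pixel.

At 3740×2992 the feature is width-limited, so height = 3740 / 1.900 ≈ 1968.42 px.
Resizing to 5333 px wide multiplies everything by 1.4259: 1968.42 → 2806.84 px.

2807 px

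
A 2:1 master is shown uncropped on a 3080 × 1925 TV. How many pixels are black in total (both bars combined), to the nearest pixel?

Since 2.000 > 1.600, the master is width-limited.
Content height = 3080 × 1/2 ≈ 1540.0000 px.
Leftover height: 1925 − 1540.0000 = 385.0000 px.
Bar area = 385.0000 × 3080 ≈ 1185800 px.

1185800 pixels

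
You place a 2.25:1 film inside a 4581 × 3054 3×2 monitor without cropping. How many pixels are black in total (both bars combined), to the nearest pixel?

2.25:1 (2.250) > 3×2 (1.500), so the film fills the width.
Content height = 4581 / 2.250 ≈ 2036.0000 px.
3054 − 2036.0000 = 1018.0000 px of bars.
That's 1018.0000 × 4581 ≈ 4663458 black pixels.

4663458 pixels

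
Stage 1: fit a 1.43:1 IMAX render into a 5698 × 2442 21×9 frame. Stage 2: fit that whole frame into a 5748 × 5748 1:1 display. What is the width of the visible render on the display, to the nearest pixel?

1.43:1 IMAX in 5698×2442: fills the height, so the render is 3492.06 × 2442.00.
Second fit — the 21×9 canvas into 5748×5748 spans the width: 5748.00 × 2463.43 (×1.0088 from 5698×2442).
So the render's width is 3492.06 × 1.0088 ≈ 3522.70.

3523 px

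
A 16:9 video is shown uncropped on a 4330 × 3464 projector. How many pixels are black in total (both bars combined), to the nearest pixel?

16:9 (1.778) > 5:4 (1.250), so the video fills the width.
Content height = 4330 × 9/16 ≈ 2435.6250 px.
3464 − 2435.6250 = 1028.3750 px of bars.
Bar area = 1028.3750 × 4330 ≈ 4452864 px.

4452864 pixels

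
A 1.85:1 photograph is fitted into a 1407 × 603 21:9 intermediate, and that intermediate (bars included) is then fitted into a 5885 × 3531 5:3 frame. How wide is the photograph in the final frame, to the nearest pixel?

Inside the 1407×603 canvas the photograph is height-limited at 1115.55 × 603.00.
21:9 in 5885×3531: fills the width, so the intermediate becomes 5885.00 × 2522.14 — a scale of ×4.1827.
So the photograph's width is 1115.55 × 4.1827 ≈ 4665.96.

4666 px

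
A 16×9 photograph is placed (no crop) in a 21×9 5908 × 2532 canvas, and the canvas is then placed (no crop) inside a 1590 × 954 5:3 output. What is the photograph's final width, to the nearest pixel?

First fit — 16×9 into 5908×2532 spans the height: 4501.33 × 2532.00.
The 21×9 canvas is width-limited in 1590×954, giving 1590.00 × 681.43; scale factor 0.2691.
The photograph scales with it: width 4501.33 × 0.2691 ≈ 1211.43.

1211 px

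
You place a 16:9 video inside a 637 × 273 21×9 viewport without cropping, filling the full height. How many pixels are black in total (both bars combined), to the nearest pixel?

41405 pixels

Content width = 273 × 16/9 ≈ 485.3333 px.
Leftover width: 637 − 485.3333 = 151.6667 px.
That's 151.6667 × 273 ≈ 41405 black pixels.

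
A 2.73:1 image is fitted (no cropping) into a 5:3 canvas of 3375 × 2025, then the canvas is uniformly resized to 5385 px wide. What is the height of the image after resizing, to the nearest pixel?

1973 px

At 3375×2025 the image is width-limited, so height = 3375 / 2.730 ≈ 1236.26 px.
Scaling 3375 → 5385 is ×1.5956, so the height becomes 1236.26 × 1.5956 ≈ 1972.53 px.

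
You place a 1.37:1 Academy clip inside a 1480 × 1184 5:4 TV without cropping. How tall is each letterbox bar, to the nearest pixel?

52 px

1.37:1 Academy is wider than 5:4, so it spans the full width.
Content height = 1480 / 1.370 ≈ 1080.29 px.
Black = 1184 − 1080.29 = 103.71 px, or 51.85 per bar.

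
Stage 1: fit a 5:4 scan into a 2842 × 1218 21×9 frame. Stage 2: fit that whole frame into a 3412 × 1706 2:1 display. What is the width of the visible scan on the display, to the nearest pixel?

Inside the 2842×1218 canvas the scan is height-limited at 1522.50 × 1218.00.
Second fit — the 21×9 canvas into 3412×1706 spans the width: 3412.00 × 1462.29 (×1.2006 from 2842×1218).
Applying the same ×1.2006: 1522.50 → 1827.86.

1828 px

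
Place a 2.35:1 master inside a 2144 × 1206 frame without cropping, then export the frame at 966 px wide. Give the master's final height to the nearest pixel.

411 px

In the 2144×1206 frame the master fills the width: height = 2144 / 2.350 ≈ 912.34 px.
Resizing to 966 px wide multiplies everything by 0.4506: 912.34 → 411.06 px.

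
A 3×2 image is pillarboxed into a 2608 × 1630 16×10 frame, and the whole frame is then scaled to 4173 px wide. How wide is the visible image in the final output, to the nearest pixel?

3912 px

At 2608×1630 the image is height-limited, so width = 1630 × 3/2 ≈ 2445.00 px.
Scaling 2608 → 4173 is ×1.6001, so the width becomes 2445.00 × 1.6001 ≈ 3912.19 px.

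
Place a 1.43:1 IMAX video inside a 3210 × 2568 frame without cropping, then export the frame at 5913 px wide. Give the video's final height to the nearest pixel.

4135 px

At 3210×2568 the video is width-limited, so height = 3210 / 1.430 ≈ 2244.76 px.
Resizing to 5913 px wide multiplies everything by 1.8421: 2244.76 → 4134.97 px.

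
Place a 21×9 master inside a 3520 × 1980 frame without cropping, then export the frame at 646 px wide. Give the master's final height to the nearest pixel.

277 px

Fitted into 3520×1980, the master spans the width; its height is 3520 × 9/21 ≈ 1508.57 px.
The frame scales by 646/3520 = 0.1835; 1508.57 × 0.1835 ≈ 276.86 px.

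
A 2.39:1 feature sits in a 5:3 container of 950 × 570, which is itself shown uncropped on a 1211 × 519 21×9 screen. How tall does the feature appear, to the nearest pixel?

2.39:1 in 950×570: fills the width, so the feature is 950.00 × 397.49.
5:3 in 1211×519: fills the height, so the intermediate becomes 865.00 × 519.00 — a scale of ×0.9105.
Applying the same ×0.9105: 397.49 → 361.92.

362 px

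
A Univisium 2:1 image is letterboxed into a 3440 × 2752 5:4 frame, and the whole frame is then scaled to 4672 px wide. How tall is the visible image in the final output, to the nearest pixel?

At 3440×2752 the image is width-limited, so height = 3440 × 1/2 ≈ 1720.00 px.
Scaling 3440 → 4672 is ×1.3581, so the height becomes 1720.00 × 1.3581 ≈ 2336.00 px.

2336 px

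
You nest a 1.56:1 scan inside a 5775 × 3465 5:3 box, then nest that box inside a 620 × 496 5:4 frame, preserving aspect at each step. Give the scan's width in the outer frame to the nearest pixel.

580 px

Inside the 5775×3465 canvas the scan is height-limited at 5405.40 × 3465.00.
5:3 in 620×496: fills the width, so the intermediate becomes 620.00 × 372.00 — a scale of ×0.1074.
So the scan's width is 5405.40 × 0.1074 ≈ 580.32.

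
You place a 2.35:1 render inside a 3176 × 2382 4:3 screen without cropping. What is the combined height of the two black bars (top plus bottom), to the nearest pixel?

2.35:1 is wider than 4:3, so it spans the full width.
That makes the image 1351.49 px tall (3176 / 2.350).
2382 − 1351.49 = 1030.51 px of bars.

1031 px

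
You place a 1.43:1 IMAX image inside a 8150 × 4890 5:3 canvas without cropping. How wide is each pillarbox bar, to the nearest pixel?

579 px

1.43:1 IMAX is narrower than 5:3, so it spans the full height.
The image is 4890 × 1.430 ≈ 6992.70 px wide.
Black = 8150 − 6992.70 = 1157.30 px, or 578.65 per bar.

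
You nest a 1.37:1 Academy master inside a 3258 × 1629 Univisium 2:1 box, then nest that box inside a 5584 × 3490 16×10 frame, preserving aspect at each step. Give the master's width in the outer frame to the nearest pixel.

First fit — 1.37:1 Academy into 3258×1629 spans the height: 2231.73 × 1629.00.
Univisium 2:1 in 5584×3490: fills the width, so the intermediate becomes 5584.00 × 2792.00 — a scale of ×1.7139.
The master scales with it: width 2231.73 × 1.7139 ≈ 3825.04.

3825 px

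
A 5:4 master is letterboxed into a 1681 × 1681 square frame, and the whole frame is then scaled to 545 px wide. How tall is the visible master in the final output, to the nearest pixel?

436 px

At 1681×1681 the master is width-limited, so height = 1681 × 4/5 ≈ 1344.80 px.
The frame scales by 545/1681 = 0.3242; 1344.80 × 0.3242 ≈ 436.00 px.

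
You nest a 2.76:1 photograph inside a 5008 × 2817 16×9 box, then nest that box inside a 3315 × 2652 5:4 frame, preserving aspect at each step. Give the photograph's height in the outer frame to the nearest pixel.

Inside the 5008×2817 canvas the photograph is width-limited at 5008.00 × 1814.49.
The 16×9 canvas is width-limited in 3315×2652, giving 3315.00 × 1864.69; scale factor 0.6619.
The photograph scales with it: height 1814.49 × 0.6619 ≈ 1201.09.

1201 px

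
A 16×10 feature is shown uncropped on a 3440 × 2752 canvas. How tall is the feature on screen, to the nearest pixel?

2150 px

16×10 is wider than 5:4, so it spans the full width.
That makes the image 2150.00 px tall (3440 × 10/16).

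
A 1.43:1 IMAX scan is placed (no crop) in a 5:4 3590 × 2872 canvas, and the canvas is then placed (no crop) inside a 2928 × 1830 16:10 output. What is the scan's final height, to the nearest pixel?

Inside the 3590×2872 canvas the scan is width-limited at 3590.00 × 2510.49.
5:4 in 2928×1830: fills the height, so the intermediate becomes 2287.50 × 1830.00 — a scale of ×0.6372.
Applying the same ×0.6372: 2510.49 → 1599.65.

1600 px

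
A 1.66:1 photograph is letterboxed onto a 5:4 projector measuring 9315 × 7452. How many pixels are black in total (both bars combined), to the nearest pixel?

17144763 pixels

Since 1.660 > 1.250, the photograph is width-limited.
That makes the image 5611.4458 px tall (9315 / 1.660).
7452 − 5611.4458 = 1840.5542 px of bars.
That's 1840.5542 × 9315 ≈ 17144763 black pixels.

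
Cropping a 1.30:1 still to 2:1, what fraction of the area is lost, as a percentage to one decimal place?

35.0%

Going from 1.30:1 to 2:1 means cutting height while keeping width.
Area ratio = (1.300)/(2.000) = 65.00%; the remaining 35.00% is cropped out.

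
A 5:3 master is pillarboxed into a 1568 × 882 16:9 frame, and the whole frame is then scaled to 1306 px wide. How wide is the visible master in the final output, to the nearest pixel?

1224 px

In the 1568×882 frame the master fills the height: width = 882 × 5/3 ≈ 1470.00 px.
The frame scales by 1306/1568 = 0.8329; 1470.00 × 0.8329 ≈ 1224.38 px.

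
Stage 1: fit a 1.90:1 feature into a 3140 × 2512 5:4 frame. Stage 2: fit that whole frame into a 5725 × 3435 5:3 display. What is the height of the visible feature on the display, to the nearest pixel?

2260 px

1.90:1 in 3140×2512: fills the width, so the feature is 3140.00 × 1652.63.
The 5:4 canvas is height-limited in 5725×3435, giving 4293.75 × 3435.00; scale factor 1.3674.
The feature scales with it: height 1652.63 × 1.3674 ≈ 2259.87.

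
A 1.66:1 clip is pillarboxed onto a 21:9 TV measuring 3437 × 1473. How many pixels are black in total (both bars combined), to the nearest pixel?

Since 1.660 < 2.333, the clip is height-limited.
That makes the image 2445.1800 px wide (1473 × 1.660).
Black = 3437 − 2445.1800 = 991.8200 px.
Bar area = 991.8200 × 1473 ≈ 1460951 px.

1460951 pixels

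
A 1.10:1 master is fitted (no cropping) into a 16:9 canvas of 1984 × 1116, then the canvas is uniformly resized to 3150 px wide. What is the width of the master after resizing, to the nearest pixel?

1949 px

At 1984×1116 the master is height-limited, so width = 1116 × 1.100 ≈ 1227.60 px.
The frame scales by 3150/1984 = 1.5877; 1227.60 × 1.5877 ≈ 1949.06 px.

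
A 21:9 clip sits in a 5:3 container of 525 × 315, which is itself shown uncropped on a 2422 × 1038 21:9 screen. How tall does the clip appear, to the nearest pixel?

Inside the 525×315 canvas the clip is width-limited at 525.00 × 225.00.
The 5:3 canvas is height-limited in 2422×1038, giving 1730.00 × 1038.00; scale factor 3.2952.
The clip scales with it: height 225.00 × 3.2952 ≈ 741.43.

741 px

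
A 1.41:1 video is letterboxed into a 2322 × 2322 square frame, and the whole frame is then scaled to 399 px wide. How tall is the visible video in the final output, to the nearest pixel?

At 2322×2322 the video is width-limited, so height = 2322 / 1.410 ≈ 1646.81 px.
Scaling 2322 → 399 is ×0.1718, so the height becomes 1646.81 × 0.1718 ≈ 282.98 px.

283 px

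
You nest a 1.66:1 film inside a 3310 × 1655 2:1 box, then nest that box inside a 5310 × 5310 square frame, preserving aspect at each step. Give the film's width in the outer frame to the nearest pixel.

4407 px

1.66:1 in 3310×1655: fills the height, so the film is 2747.30 × 1655.00.
2:1 in 5310×5310: fills the width, so the intermediate becomes 5310.00 × 2655.00 — a scale of ×1.6042.
The film scales with it: width 2747.30 × 1.6042 ≈ 4407.30.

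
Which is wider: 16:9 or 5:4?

16:9 = 1.778 and 5:4 = 1.25; 1.778 > 1.25.

16:9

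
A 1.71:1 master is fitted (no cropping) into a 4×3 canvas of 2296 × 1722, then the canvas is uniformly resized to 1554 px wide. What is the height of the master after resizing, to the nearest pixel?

Fitted into 2296×1722, the master spans the width; its height is 2296 / 1.710 ≈ 1342.69 px.
Scaling 2296 → 1554 is ×0.6768, so the height becomes 1342.69 × 0.6768 ≈ 908.77 px.

909 px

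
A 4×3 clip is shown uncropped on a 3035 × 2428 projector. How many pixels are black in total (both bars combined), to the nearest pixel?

Since 1.333 > 1.250, the clip is width-limited.
The clip is 3035 × 3/4 ≈ 2276.2500 px tall.
2428 − 2276.2500 = 151.7500 px of bars.
Across the 3035-px span: 151.7500 × 3035 ≈ 460561 px.

460561 pixels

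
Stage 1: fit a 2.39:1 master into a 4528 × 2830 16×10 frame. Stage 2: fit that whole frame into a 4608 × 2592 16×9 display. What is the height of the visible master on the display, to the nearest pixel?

1735 px

2.39:1 in 4528×2830: fills the width, so the master is 4528.00 × 1894.56.
16×10 in 4608×2592: fills the height, so the intermediate becomes 4147.20 × 2592.00 — a scale of ×0.9159.
Applying the same ×0.9159: 1894.56 → 1735.23.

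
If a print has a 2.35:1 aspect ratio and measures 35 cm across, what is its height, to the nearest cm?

15 cm

At 2.35:1, 35 / 2.350 ≈ 14.89.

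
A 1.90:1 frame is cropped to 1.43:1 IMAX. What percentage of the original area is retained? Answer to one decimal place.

1.43:1 IMAX is narrower than 1.90:1, so the crop keeps the full height and trims the width.
(1.430)/(1.900) ≈ 0.753 of the area survives.

75.3%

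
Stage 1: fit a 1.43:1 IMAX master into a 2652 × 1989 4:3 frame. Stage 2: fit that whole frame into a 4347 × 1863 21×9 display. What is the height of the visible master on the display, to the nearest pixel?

Inside the 2652×1989 canvas the master is width-limited at 2652.00 × 1854.55.
Second fit — the 4:3 canvas into 4347×1863 spans the height: 2484.00 × 1863.00 (×0.9367 from 2652×1989).
Applying the same ×0.9367: 1854.55 → 1737.06.

1737 px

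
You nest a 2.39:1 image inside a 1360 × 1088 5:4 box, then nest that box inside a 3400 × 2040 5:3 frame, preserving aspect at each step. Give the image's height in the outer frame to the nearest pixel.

1067 px

Inside the 1360×1088 canvas the image is width-limited at 1360.00 × 569.04.
Second fit — the 5:4 canvas into 3400×2040 spans the height: 2550.00 × 2040.00 (×1.8750 from 1360×1088).
Applying the same ×1.8750: 569.04 → 1066.95.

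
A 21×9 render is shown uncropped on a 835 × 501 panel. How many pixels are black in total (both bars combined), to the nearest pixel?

119524 pixels

21×9 is wider than 5:3, so it spans the full width.
Content height = 835 × 9/21 ≈ 357.8571 px.
Black = 501 − 357.8571 = 143.1429 px.
Across the 835-px span: 143.1429 × 835 ≈ 119524 px.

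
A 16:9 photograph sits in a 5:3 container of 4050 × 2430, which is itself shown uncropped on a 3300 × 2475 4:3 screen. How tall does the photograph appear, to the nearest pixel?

1856 px

First fit — 16:9 into 4050×2430 spans the width: 4050.00 × 2278.12.
5:3 in 3300×2475: fills the width, so the intermediate becomes 3300.00 × 1980.00 — a scale of ×0.8148.
So the photograph's height is 2278.12 × 0.8148 ≈ 1856.25.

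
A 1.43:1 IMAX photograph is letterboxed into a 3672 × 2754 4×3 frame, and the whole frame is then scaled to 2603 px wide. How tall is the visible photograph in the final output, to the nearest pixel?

At 3672×2754 the photograph is width-limited, so height = 3672 / 1.430 ≈ 2567.83 px.
Resizing to 2603 px wide multiplies everything by 0.7089: 2567.83 → 1820.28 px.

1820 px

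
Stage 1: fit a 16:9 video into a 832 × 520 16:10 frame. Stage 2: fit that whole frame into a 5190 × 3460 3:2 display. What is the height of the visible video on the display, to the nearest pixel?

2919 px

16:9 in 832×520: fills the width, so the video is 832.00 × 468.00.
Second fit — the 16:10 canvas into 5190×3460 spans the width: 5190.00 × 3243.75 (×6.2380 from 832×520).
The video scales with it: height 468.00 × 6.2380 ≈ 2919.38.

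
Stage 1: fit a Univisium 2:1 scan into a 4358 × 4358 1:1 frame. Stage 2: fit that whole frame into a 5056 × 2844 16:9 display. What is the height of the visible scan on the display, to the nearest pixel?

First fit — Univisium 2:1 into 4358×4358 spans the width: 4358.00 × 2179.00.
1:1 in 5056×2844: fills the height, so the intermediate becomes 2844.00 × 2844.00 — a scale of ×0.6526.
Applying the same ×0.6526: 2179.00 → 1422.00.

1422 px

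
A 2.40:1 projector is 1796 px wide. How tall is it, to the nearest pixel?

748 px

1796 / 2.400 = 748.33.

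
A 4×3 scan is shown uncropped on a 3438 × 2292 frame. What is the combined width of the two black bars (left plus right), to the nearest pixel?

382 px

4×3 (1.333) < 3:2 (1.500), so the scan fills the height.
The scan is 2292 × 4/3 ≈ 3056.00 px wide.
Black = 3438 − 3056.00 = 382.00 px.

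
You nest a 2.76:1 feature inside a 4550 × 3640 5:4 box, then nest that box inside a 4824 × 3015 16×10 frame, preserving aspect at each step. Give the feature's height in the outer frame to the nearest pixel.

First fit — 2.76:1 into 4550×3640 spans the width: 4550.00 × 1648.55.
The 5:4 canvas is height-limited in 4824×3015, giving 3768.75 × 3015.00; scale factor 0.8283.
Applying the same ×0.8283: 1648.55 → 1365.49.

1365 px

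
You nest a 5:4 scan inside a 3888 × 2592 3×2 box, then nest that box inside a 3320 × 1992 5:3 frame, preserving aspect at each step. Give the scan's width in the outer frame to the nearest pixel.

2490 px

5:4 in 3888×2592: fills the height, so the scan is 3240.00 × 2592.00.
The 3×2 canvas is height-limited in 3320×1992, giving 2988.00 × 1992.00; scale factor 0.7685.
Applying the same ×0.7685: 3240.00 → 2490.00.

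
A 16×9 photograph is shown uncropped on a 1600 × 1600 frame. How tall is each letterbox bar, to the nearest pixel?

350 px

16×9 is wider than square, so it spans the full width.
Content height = 1600 × 9/16 ≈ 900.00 px.
Leftover height: 1600 − 900.00 = 700.00 px → 350.00 each side.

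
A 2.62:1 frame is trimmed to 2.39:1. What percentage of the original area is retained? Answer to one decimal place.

The height stays; only width is cut (since 2.39:1 is narrower than 2.62:1).
(2.390)/(2.620) ≈ 0.912 of the area survives.

91.2%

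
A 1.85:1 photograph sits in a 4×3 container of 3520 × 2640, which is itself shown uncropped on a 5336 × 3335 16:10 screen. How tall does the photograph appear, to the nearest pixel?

1.85:1 in 3520×2640: fills the width, so the photograph is 3520.00 × 1902.70.
4×3 in 5336×3335: fills the height, so the intermediate becomes 4446.67 × 3335.00 — a scale of ×1.2633.
Applying the same ×1.2633: 1902.70 → 2403.60.

2404 px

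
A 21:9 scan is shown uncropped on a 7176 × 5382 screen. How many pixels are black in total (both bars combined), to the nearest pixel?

16551957 pixels

21:9 (2.333) > 4×3 (1.333), so the scan fills the width.
Content height = 7176 × 9/21 ≈ 3075.4286 px.
Black = 5382 − 3075.4286 = 2306.5714 px.
That's 2306.5714 × 7176 ≈ 16551957 black pixels.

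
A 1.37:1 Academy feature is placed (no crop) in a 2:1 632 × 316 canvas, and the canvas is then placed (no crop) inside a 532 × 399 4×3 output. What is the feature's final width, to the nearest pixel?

364 px

Inside the 632×316 canvas the feature is height-limited at 432.92 × 316.00.
2:1 in 532×399: fills the width, so the intermediate becomes 532.00 × 266.00 — a scale of ×0.8418.
The feature scales with it: width 432.92 × 0.8418 ≈ 364.42.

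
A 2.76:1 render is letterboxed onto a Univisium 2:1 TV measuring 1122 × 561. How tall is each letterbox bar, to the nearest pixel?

2.76:1 (2.760) > Univisium 2:1 (2.000), so the render fills the width.
Content height = 1122 / 2.760 ≈ 406.52 px.
561 − 406.52 = 154.48 px of bars (77.24 each).

77 px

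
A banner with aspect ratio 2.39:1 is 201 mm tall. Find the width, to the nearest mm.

Width = 201 × 2.390 = 480.39.

480 mm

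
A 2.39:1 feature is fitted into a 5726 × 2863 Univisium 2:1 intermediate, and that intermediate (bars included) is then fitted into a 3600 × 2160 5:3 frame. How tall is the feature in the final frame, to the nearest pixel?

1506 px

First fit — 2.39:1 into 5726×2863 spans the width: 5726.00 × 2395.82.
Second fit — the Univisium 2:1 canvas into 3600×2160 spans the width: 3600.00 × 1800.00 (×0.6287 from 5726×2863).
The feature scales with it: height 2395.82 × 0.6287 ≈ 1506.28.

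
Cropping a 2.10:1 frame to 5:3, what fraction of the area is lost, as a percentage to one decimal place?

Going from 2.10:1 to 5:3 means cutting width while keeping height.
Area ratio = (1.667)/(2.100) = 79.37%; the remaining 20.63% is cropped out.

20.6%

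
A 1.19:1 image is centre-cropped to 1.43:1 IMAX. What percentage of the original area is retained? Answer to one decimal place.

83.2%

1.43:1 IMAX is wider than 1.19:1, so the crop keeps the full width and trims the height.
(1.190)/(1.430) ≈ 0.832 of the area survives.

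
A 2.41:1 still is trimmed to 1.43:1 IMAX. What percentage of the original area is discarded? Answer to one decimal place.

The height stays; only width is cut (since 1.43:1 IMAX is narrower than 2.41:1).
Area ratio = (1.430)/(2.410) = 59.34%; the remaining 40.66% is cropped out.

40.7%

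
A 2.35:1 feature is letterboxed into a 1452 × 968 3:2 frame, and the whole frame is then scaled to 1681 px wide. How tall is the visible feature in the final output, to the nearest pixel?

In the 1452×968 frame the feature fills the width: height = 1452 / 2.350 ≈ 617.87 px.
The frame scales by 1681/1452 = 1.1577; 617.87 × 1.1577 ≈ 715.32 px.

715 px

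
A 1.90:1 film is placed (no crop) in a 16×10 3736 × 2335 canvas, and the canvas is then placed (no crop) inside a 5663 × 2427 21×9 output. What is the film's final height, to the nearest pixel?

2044 px

Inside the 3736×2335 canvas the film is width-limited at 3736.00 × 1966.32.
The 16×10 canvas is height-limited in 5663×2427, giving 3883.20 × 2427.00; scale factor 1.0394.
So the film's height is 1966.32 × 1.0394 ≈ 2043.79.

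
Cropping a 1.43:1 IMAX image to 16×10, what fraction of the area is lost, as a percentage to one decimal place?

10.6%

Going from 1.43:1 IMAX to 16×10 means cutting height while keeping width.
Area ratio = (1.430)/(1.600) = 89.38%; the remaining 10.62% is cropped out.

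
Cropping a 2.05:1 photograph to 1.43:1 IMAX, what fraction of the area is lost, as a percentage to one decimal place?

1.43:1 IMAX is narrower than 2.05:1, so the crop keeps the full height and trims the width.
Area ratio = (1.430)/(2.050) = 69.76%; the remaining 30.24% is cropped out.

30.2%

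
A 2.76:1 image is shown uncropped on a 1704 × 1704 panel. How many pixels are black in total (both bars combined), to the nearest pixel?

2.76:1 is wider than square, so it spans the full width.
Content height = 1704 / 2.760 ≈ 617.3913 px.
1704 − 617.3913 = 1086.6087 px of bars.
That's 1086.6087 × 1704 ≈ 1851581 black pixels.

1851581 pixels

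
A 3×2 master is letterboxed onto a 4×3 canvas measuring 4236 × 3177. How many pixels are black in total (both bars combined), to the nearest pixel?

1495308 pixels

3×2 (1.500) > 4×3 (1.333), so the master fills the width.
The master is 4236 × 2/3 ≈ 2824.0000 px tall.
Leftover height: 3177 − 2824.0000 = 353.0000 px.
Across the 4236-px span: 353.0000 × 4236 ≈ 1495308 px.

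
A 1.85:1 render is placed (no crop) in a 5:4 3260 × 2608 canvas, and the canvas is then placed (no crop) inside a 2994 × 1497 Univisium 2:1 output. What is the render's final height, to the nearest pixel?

Inside the 3260×2608 canvas the render is width-limited at 3260.00 × 1762.16.
5:4 in 2994×1497: fills the height, so the intermediate becomes 1871.25 × 1497.00 — a scale of ×0.5740.
Applying the same ×0.5740: 1762.16 → 1011.49.

1011 px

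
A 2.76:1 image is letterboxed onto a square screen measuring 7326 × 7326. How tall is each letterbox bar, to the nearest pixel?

2.76:1 is wider than square, so it spans the full width.
That makes the image 2654.35 px tall (7326 / 2.760).
Black = 7326 − 2654.35 = 4671.65 px, or 2335.83 per bar.

2336 px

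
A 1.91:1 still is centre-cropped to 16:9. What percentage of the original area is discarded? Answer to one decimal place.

The height stays; only width is cut (since 16:9 is narrower than 1.91:1).
Fraction kept = (1.778)/(1.910) ≈ 93.08%, so 6.92% is lost.

6.9%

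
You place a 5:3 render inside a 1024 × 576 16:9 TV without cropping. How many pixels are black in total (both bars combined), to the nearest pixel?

36864 pixels

5:3 is narrower than 16:9, so it spans the full height.
Content width = 576 × 5/3 ≈ 960.0000 px.
Leftover width: 1024 − 960.0000 = 64.0000 px.
That's 64.0000 × 576 ≈ 36864 black pixels.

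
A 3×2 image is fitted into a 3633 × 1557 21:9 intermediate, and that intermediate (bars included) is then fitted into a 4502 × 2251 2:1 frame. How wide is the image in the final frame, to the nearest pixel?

2894 px

3×2 in 3633×1557: fills the height, so the image is 2335.50 × 1557.00.
Second fit — the 21:9 canvas into 4502×2251 spans the width: 4502.00 × 1929.43 (×1.2392 from 3633×1557).
So the image's width is 2335.50 × 1.2392 ≈ 2894.14.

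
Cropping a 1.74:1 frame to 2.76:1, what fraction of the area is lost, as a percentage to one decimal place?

2.76:1 is wider than 1.74:1, so the crop keeps the full width and trims the height.
(1.740)/(2.760) ≈ 0.630 of the area survives, leaving 36.96% discarded.

37.0%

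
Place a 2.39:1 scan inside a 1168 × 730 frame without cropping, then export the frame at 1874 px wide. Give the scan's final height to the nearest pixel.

Fitted into 1168×730, the scan spans the width; its height is 1168 / 2.390 ≈ 488.70 px.
The frame scales by 1874/1168 = 1.6045; 488.70 × 1.6045 ≈ 784.10 px.

784 px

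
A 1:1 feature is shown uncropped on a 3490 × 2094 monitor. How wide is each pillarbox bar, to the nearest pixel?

698 px

1:1 is narrower than 5:3, so it spans the full height.
That makes the image 2094.00 px wide (2094 × 1/1).
Leftover width: 3490 − 2094.00 = 1396.00 px → 698.00 each side.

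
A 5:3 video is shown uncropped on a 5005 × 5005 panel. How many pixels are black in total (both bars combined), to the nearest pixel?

5:3 is wider than square, so it spans the full width.
That makes the image 3003.0000 px tall (5005 × 3/5).
Leftover height: 5005 − 3003.0000 = 2002.0000 px.
Across the 5005-px span: 2002.0000 × 5005 ≈ 10020010 px.

10020010 pixels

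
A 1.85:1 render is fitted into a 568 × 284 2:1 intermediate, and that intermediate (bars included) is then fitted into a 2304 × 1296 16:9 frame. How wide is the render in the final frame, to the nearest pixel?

2131 px

1.85:1 in 568×284: fills the height, so the render is 525.40 × 284.00.
Second fit — the 2:1 canvas into 2304×1296 spans the width: 2304.00 × 1152.00 (×4.0563 from 568×284).
So the render's width is 525.40 × 4.0563 ≈ 2131.20.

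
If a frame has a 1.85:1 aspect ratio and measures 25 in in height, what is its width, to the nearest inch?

46 in

At 1.85:1, 25 × 1.850 ≈ 46.25.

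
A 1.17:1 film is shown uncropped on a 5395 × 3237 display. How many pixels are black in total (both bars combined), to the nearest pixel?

1.17:1 (1.170) < 5:3 (1.667), so the film fills the height.
Content width = 3237 × 1.170 ≈ 3787.2900 px.
Black = 5395 − 3787.2900 = 1607.7100 px.
Bar area = 1607.7100 × 3237 ≈ 5204157 px.

5204157 pixels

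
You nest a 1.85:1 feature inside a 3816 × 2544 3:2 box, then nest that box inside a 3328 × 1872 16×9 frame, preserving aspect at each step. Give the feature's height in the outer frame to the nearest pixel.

First fit — 1.85:1 into 3816×2544 spans the width: 3816.00 × 2062.70.
3:2 in 3328×1872: fills the height, so the intermediate becomes 2808.00 × 1872.00 — a scale of ×0.7358.
So the feature's height is 2062.70 × 0.7358 ≈ 1517.84.

1518 px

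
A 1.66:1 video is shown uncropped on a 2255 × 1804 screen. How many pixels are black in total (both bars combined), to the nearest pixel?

1004752 pixels

1.66:1 (1.660) > 5:4 (1.250), so the video fills the width.
The video is 2255 / 1.660 ≈ 1358.4337 px tall.
Black = 1804 − 1358.4337 = 445.5663 px.
Bar area = 445.5663 × 2255 ≈ 1004752 px.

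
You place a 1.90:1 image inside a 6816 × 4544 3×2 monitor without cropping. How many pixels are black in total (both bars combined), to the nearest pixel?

1.90:1 (1.900) > 3×2 (1.500), so the image fills the width.
Content height = 6816 / 1.900 ≈ 3587.3684 px.
Leftover height: 4544 − 3587.3684 = 956.6316 px.
Across the 6816-px span: 956.6316 × 6816 ≈ 6520401 px.

6520401 pixels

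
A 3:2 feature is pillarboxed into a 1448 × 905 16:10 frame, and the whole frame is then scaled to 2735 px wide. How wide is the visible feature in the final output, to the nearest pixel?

2564 px

In the 1448×905 frame the feature fills the height: width = 905 × 3/2 ≈ 1357.50 px.
Resizing to 2735 px wide multiplies everything by 1.8888: 1357.50 → 2564.06 px.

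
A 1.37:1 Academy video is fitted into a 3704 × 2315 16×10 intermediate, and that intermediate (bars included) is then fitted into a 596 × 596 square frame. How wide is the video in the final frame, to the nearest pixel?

First fit — 1.37:1 Academy into 3704×2315 spans the height: 3171.55 × 2315.00.
16×10 in 596×596: fills the width, so the intermediate becomes 596.00 × 372.50 — a scale of ×0.1609.
Applying the same ×0.1609: 3171.55 → 510.32.

510 px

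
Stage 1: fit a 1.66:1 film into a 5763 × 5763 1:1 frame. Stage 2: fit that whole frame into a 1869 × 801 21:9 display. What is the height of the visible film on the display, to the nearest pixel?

483 px

Inside the 5763×5763 canvas the film is width-limited at 5763.00 × 3471.69.
Second fit — the 1:1 canvas into 1869×801 spans the height: 801.00 × 801.00 (×0.1390 from 5763×5763).
So the film's height is 3471.69 × 0.1390 ≈ 482.53.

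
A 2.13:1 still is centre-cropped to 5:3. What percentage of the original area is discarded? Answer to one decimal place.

5:3 is narrower than 2.13:1, so the crop keeps the full height and trims the width.
(1.667)/(2.130) ≈ 0.782 of the area survives, leaving 21.75% discarded.

21.8%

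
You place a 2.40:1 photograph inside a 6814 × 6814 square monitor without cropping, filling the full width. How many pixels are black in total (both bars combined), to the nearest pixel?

The photograph is 6814 / 2.400 ≈ 2839.1667 px tall.
Leftover height: 6814 − 2839.1667 = 3974.8333 px.
That's 3974.8333 × 6814 ≈ 27084514 black pixels.

27084514 pixels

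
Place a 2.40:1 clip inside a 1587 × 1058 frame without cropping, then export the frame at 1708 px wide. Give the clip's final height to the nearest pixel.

Fitted into 1587×1058, the clip spans the width; its height is 1587 / 2.400 ≈ 661.25 px.
Resizing to 1708 px wide multiplies everything by 1.0762: 661.25 → 711.67 px.

712 px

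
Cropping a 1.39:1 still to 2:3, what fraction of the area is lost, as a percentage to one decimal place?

52.0%

The height stays; only width is cut (since 2:3 is narrower than 1.39:1).
Fraction kept = (0.667)/(1.390) ≈ 47.96%, so 52.04% is lost.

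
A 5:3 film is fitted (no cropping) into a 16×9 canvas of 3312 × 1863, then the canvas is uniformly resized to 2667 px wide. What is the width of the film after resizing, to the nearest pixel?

At 3312×1863 the film is height-limited, so width = 1863 × 5/3 ≈ 3105.00 px.
Resizing to 2667 px wide multiplies everything by 0.8053: 3105.00 → 2500.31 px.

2500 px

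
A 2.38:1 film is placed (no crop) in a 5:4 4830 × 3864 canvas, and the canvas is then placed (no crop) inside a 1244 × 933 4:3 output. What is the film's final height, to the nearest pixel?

First fit — 2.38:1 into 4830×3864 spans the width: 4830.00 × 2029.41.
5:4 in 1244×933: fills the height, so the intermediate becomes 1166.25 × 933.00 — a scale of ×0.2415.
So the film's height is 2029.41 × 0.2415 ≈ 490.02.

490 px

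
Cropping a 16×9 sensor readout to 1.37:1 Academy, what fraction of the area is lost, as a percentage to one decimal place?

The height stays; only width is cut (since 1.37:1 Academy is narrower than 16×9).
Area ratio = (1.370)/(1.778) = 77.06%; the remaining 22.94% is cropped out.

22.9%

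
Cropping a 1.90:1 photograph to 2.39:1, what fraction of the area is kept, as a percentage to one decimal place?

79.5%

The width stays; only height is cut (since 2.39:1 is wider than 1.90:1).
(1.900)/(2.390) ≈ 0.795 of the area survives.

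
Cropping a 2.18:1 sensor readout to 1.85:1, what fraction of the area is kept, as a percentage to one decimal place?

84.9%

The height stays; only width is cut (since 1.85:1 is narrower than 2.18:1).
(1.850)/(2.180) ≈ 0.849 of the area survives.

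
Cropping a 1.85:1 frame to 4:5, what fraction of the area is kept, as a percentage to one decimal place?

43.2%

The height stays; only width is cut (since 4:5 is narrower than 1.85:1).
Fraction kept = (0.800)/(1.850) ≈ 43.24%.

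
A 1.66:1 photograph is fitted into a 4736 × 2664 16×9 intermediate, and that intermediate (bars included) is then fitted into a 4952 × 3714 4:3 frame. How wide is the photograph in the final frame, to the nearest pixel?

1.66:1 in 4736×2664: fills the height, so the photograph is 4422.24 × 2664.00.
16×9 in 4952×3714: fills the width, so the intermediate becomes 4952.00 × 2785.50 — a scale of ×1.0456.
So the photograph's width is 4422.24 × 1.0456 ≈ 4623.93.

4624 px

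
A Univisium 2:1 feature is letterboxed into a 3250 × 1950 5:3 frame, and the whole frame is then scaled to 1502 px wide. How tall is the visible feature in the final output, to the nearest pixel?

Fitted into 3250×1950, the feature spans the width; its height is 3250 × 1/2 ≈ 1625.00 px.
Resizing to 1502 px wide multiplies everything by 0.4622: 1625.00 → 751.00 px.

751 px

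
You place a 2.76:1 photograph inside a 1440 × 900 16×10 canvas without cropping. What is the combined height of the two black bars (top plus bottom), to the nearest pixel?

2.76:1 is wider than 16×10, so it spans the full width.
That makes the image 521.74 px tall (1440 / 2.760).
Black = 900 − 521.74 = 378.26 px.

378 px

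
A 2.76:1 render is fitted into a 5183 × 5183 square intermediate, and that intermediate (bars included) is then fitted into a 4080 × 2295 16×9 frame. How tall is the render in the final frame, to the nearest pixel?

832 px

First fit — 2.76:1 into 5183×5183 spans the width: 5183.00 × 1877.90.
Second fit — the square canvas into 4080×2295 spans the height: 2295.00 × 2295.00 (×0.4428 from 5183×5183).
So the render's height is 1877.90 × 0.4428 ≈ 831.52.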